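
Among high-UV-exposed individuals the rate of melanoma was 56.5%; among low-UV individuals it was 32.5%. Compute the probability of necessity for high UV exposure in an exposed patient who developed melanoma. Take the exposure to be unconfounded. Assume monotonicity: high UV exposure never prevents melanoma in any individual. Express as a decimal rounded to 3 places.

p₁ = 0.565, p₀ = 0.325.
Under exogeneity and monotonicity, PN = (p₁ − p₀) / p₁.
PN = (0.565 − 0.325) / 0.565 = 0.24 / 0.565 ≈ 0.4248

PN ≈ 0.425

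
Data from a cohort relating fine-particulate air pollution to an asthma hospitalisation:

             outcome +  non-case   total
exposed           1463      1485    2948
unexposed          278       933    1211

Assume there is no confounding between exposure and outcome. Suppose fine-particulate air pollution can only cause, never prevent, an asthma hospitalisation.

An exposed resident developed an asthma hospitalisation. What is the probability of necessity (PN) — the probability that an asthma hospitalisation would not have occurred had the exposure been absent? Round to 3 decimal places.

p₁ = P(outcome | exposed) = 1463/2948 = 0.49627
p₀ = P(outcome | unexposed) = 278/1211 = 0.22956
Under exogeneity and monotonicity, PN = (p₁ − p₀)/p₁.
PN = (0.49627 − 0.22956) / 0.49627 ≈ 0.5374

PN ≈ 0.537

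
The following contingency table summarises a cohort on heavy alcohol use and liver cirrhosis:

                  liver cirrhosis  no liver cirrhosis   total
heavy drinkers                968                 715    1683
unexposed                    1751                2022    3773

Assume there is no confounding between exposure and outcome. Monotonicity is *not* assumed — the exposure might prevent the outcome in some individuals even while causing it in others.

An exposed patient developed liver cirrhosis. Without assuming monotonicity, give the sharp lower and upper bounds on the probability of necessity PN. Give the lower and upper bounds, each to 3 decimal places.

0.193 ≤ PN ≤ 0.932

p₁ = P(outcome | exposed) = 968/1683 = 0.57516
p₀ = P(outcome | unexposed) = 1751/3773 = 0.46409
Under exogeneity alone the bounds on PN are max{0,(p₁−p₀)/p₁} ≤ PN ≤ min{1,(1−p₀)/p₁}.
  lower = (p₁ − p₀)/p₁ = 0.11108 / 0.57516 ≈ 0.1931
  upper = min{1, (1 − p₀)/p₁} = 0.53591 / 0.57516 ≈ 0.9318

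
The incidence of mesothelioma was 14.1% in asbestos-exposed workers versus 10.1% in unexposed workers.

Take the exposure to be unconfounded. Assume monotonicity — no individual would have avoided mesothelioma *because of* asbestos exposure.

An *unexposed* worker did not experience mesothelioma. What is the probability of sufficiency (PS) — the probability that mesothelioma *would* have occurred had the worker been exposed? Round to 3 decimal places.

PS ≈ 0.044

p₁ = 0.141, p₀ = 0.101.
Under exogeneity and monotonicity, PS = (p₁ − p₀) / (1 − p₀).
PS = (0.141 − 0.101) / (1 − 0.101) = 0.04 / 0.899 ≈ 0.0445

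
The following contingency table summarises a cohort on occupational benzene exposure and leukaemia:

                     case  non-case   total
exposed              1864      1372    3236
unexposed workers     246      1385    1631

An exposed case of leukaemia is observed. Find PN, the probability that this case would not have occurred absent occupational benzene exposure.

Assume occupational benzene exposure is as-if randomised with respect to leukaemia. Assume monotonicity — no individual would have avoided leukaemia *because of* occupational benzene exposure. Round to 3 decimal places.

PN ≈ 0.738

p₁ = P(outcome | exposed) = 1864/3236 = 0.57602
p₀ = P(outcome | unexposed) = 246/1631 = 0.15083
Under exogeneity and monotonicity, PN = (p₁ − p₀) / p₁.
PN = (0.57602 − 0.15083) / 0.57602 = 0.42519 / 0.57602 ≈ 0.7382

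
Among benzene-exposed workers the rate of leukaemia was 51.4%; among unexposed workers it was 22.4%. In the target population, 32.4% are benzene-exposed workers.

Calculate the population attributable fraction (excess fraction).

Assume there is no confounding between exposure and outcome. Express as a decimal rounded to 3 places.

PAF ≈ 0.296

p₁ = 0.514, p₀ = 0.224.
Overall risk P(Y=1) = π·p₁ + (1−π)·p₀ = 0.324×0.514 + 0.676×0.224 = 0.31796.
Under exogeneity, PAF = [P(Y=1) − p₀] / P(Y=1).
PAF = (0.31796 − 0.224) / 0.31796 ≈ 0.2955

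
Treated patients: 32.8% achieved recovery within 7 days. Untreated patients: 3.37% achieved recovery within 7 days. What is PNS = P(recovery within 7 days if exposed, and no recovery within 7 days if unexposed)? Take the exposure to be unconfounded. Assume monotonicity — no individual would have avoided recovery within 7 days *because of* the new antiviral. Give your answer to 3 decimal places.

p₁ = 0.328, p₀ = 0.0337.
Under exogeneity and monotonicity, PNS = p₁ − p₀.
PNS = 0.328 − 0.0337 = 0.2943

PNS ≈ 0.294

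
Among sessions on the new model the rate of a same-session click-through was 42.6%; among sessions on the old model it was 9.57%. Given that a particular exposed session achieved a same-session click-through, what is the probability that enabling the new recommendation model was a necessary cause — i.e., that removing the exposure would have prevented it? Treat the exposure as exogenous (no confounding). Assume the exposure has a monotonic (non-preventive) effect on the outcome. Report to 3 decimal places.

PN ≈ 0.775

p₁ = 0.426, p₀ = 0.0957.
Under exogeneity and monotonicity, PN = (p₁ − p₀) / p₁.
PN = (0.426 − 0.0957) / 0.426 = 0.3303 / 0.426 ≈ 0.7754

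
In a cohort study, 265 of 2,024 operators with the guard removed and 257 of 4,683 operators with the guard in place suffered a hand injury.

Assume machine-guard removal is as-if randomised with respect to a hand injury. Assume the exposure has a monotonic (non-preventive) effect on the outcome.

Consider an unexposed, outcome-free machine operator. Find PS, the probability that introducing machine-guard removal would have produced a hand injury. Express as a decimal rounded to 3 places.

p₁ = P(outcome | exposed) = 265/2024 = 0.13093
p₀ = P(outcome | unexposed) = 257/4683 = 0.054879
Under exogeneity and monotonicity, PS = (p₁ − p₀) / (1 − p₀).
PS = (0.13093 − 0.054879) / (1 − 0.054879) = 0.07605 / 0.94512 ≈ 0.0805

PS ≈ 0.080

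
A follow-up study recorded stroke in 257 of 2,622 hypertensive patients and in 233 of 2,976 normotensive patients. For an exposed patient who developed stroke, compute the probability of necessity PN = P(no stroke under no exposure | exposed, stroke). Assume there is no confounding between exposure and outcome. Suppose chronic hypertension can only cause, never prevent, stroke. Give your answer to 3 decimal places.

p₁ = P(outcome | exposed) = 257/2622 = 0.098017
p₀ = P(outcome | unexposed) = 233/2976 = 0.078293
Under exogeneity and monotonicity, PN = (p₁ − p₀) / p₁.
PN = (0.098017 − 0.078293) / 0.098017 = 0.019724 / 0.098017 ≈ 0.2012

PN ≈ 0.201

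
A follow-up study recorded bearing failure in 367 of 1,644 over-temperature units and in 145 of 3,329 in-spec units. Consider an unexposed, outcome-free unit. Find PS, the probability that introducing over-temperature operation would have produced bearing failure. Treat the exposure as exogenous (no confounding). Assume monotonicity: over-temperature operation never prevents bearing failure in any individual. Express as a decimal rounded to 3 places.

p₁ = P(outcome | exposed) = 367/1644 = 0.22324
p₀ = P(outcome | unexposed) = 145/3329 = 0.043557
Under exogeneity and monotonicity, PS = (p₁ − p₀) / (1 − p₀).
PS = (0.22324 − 0.043557) / (1 − 0.043557) = 0.17968 / 0.95644 ≈ 0.1879

PS ≈ 0.188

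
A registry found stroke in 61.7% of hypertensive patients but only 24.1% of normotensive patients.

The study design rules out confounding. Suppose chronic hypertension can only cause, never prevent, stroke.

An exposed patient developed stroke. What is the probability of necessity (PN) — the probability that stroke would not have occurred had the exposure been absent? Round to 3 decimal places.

p₁ = 0.617, p₀ = 0.241.
Under exogeneity and monotonicity, PN = (p₁ − p₀) / p₁.
PN = (0.617 − 0.241) / 0.617 = 0.376 / 0.617 ≈ 0.6094

PN ≈ 0.609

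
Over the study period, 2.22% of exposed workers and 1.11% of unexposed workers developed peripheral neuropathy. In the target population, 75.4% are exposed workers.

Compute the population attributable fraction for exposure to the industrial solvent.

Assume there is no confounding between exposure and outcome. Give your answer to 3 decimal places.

PAF ≈ 0.430

p₁ = 0.0222, p₀ = 0.0111.
Overall risk P(Y=1) = π·p₁ + (1−π)·p₀ = 0.754×0.0222 + 0.246×0.0111 = 0.019469.
Under exogeneity, PAF = [P(Y=1) − p₀] / P(Y=1).
PAF = (0.019469 − 0.0111) / 0.019469 ≈ 0.4299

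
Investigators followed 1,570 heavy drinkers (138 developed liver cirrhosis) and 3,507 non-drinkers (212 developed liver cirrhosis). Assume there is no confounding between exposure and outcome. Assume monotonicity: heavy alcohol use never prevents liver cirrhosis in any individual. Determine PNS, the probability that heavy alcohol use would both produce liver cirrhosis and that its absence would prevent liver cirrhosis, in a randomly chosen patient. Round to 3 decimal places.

PNS ≈ 0.027

p₁ = P(outcome | exposed) = 138/1570 = 0.087898
p₀ = P(outcome | unexposed) = 212/3507 = 0.060451
Under exogeneity and monotonicity, PNS = p₁ − p₀.
PNS = 0.087898 − 0.060451 = 0.027448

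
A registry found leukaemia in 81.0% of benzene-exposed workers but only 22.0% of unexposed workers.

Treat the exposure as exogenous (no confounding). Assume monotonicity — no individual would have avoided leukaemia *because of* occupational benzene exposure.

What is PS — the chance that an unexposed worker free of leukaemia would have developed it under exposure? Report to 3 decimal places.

PS ≈ 0.756

p₁ = 0.81, p₀ = 0.22.
Under exogeneity and monotonicity, PS = (p₁ − p₀) / (1 − p₀).
PS = (0.81 − 0.22) / (1 − 0.22) = 0.59 / 0.78 ≈ 0.7564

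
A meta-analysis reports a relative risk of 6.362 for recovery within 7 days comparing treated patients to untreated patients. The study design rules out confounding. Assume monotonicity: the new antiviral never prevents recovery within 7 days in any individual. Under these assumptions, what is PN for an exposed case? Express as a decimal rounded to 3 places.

PN ≈ 0.843

Under exogeneity and monotonicity, PN = (RR − 1) / RR = 1 − 1/RR.
PN = (6.362 − 1) / 6.362 = 5.362 / 6.362 ≈ 0.8428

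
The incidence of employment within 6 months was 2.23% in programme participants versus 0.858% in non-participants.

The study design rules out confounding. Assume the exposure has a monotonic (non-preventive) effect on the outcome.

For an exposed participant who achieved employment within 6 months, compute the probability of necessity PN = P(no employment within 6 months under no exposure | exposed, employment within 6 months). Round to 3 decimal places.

p₁ = 0.0223, p₀ = 0.00858.
Under exogeneity and monotonicity, PN = (p₁ − p₀) / p₁.
PN = (0.0223 − 0.00858) / 0.0223 = 0.01372 / 0.0223 ≈ 0.6152

PN ≈ 0.615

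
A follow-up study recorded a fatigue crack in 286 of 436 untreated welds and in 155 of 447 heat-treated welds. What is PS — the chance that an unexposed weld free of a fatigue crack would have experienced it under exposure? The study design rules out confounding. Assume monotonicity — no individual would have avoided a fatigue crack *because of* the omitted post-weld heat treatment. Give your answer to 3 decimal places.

p₁ = P(outcome | exposed) = 286/436 = 0.65596
p₀ = P(outcome | unexposed) = 155/447 = 0.34676
Under exogeneity and monotonicity, PS = (p₁ − p₀) / (1 − p₀).
PS = (0.65596 − 0.34676) / (1 − 0.34676) = 0.30921 / 0.65324 ≈ 0.4733

PS ≈ 0.473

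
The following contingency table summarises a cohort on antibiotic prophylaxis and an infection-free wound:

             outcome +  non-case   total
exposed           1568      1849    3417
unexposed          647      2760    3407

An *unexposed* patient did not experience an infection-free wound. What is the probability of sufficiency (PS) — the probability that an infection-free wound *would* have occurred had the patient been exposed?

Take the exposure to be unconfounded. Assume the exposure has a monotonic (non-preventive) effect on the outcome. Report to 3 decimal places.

PS ≈ 0.332

p₁ = P(outcome | exposed) = 1568/3417 = 0.45888
p₀ = P(outcome | unexposed) = 647/3407 = 0.1899
Under exogeneity and monotonicity, PS = (p₁ − p₀)/(1 − p₀).
PS = (0.45888 − 0.1899) / 0.8101 ≈ 0.3320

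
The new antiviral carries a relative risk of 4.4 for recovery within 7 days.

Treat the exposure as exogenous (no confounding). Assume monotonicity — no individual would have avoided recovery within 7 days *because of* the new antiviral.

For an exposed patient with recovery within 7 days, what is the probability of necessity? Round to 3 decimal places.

Under exogeneity and monotonicity, PN = (RR − 1) / RR = 1 − 1/RR.
PN = (4.4 − 1) / 4.4 = 3.4 / 4.4 ≈ 0.7727

PN ≈ 0.773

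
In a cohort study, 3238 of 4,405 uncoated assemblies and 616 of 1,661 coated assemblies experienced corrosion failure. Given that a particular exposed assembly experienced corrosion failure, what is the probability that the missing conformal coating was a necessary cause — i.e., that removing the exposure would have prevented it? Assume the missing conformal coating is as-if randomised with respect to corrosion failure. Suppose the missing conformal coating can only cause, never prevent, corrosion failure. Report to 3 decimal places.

p₁ = P(outcome | exposed) = 3238/4405 = 0.73507
p₀ = P(outcome | unexposed) = 616/1661 = 0.37086
Under exogeneity and monotonicity, PN = (p₁ − p₀) / p₁.
PN = (0.73507 − 0.37086) / 0.73507 = 0.36421 / 0.73507 ≈ 0.4955

PN ≈ 0.495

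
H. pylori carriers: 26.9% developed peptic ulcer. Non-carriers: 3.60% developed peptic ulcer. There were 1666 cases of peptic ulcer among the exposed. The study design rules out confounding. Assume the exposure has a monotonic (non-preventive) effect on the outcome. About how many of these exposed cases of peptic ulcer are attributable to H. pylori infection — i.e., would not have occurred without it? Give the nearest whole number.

p₁ = 0.269, p₀ = 0.036.
PN = (p₁ − p₀)/p₁ = (0.269 − 0.036) / 0.269 ≈ 0.86617.
Attributable cases ≈ PN × (exposed cases) = 0.86617 × 1666 ≈ 1443.04.

about 1443 cases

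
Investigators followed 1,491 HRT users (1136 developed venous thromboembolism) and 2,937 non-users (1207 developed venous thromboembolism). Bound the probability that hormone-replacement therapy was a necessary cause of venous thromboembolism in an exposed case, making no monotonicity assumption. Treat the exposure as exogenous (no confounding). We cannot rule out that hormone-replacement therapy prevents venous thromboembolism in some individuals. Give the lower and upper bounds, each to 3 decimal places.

p₁ = P(outcome | exposed) = 1136/1491 = 0.7619
p₀ = P(outcome | unexposed) = 1207/2937 = 0.41096
Under exogeneity alone the bounds on PN are max{0,(p₁−p₀)/p₁} ≤ PN ≤ min{1,(1−p₀)/p₁}.
  lower = (p₁ − p₀)/p₁ = 0.35094 / 0.7619 ≈ 0.4606
  upper = min{1, (1 − p₀)/p₁} = 0.58904 / 0.7619 ≈ 0.7731

0.461 ≤ PN ≤ 0.773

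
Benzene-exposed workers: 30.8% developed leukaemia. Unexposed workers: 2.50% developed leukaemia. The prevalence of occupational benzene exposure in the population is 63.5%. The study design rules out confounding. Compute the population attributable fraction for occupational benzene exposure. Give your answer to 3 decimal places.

PAF ≈ 0.878

p₁ = 0.308, p₀ = 0.025.
Overall risk P(Y=1) = π·p₁ + (1−π)·p₀ = 0.635×0.308 + 0.365×0.025 = 0.2047.
Under exogeneity, PAF = [P(Y=1) − p₀] / P(Y=1).
PAF = (0.2047 − 0.025) / 0.2047 ≈ 0.8779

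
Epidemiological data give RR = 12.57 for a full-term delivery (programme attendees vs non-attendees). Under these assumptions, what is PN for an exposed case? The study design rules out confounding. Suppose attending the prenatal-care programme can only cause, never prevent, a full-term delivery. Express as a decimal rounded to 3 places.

PN ≈ 0.920

Under exogeneity and monotonicity, PN = (RR − 1) / RR = 1 − 1/RR.
PN = (12.57 − 1) / 12.57 = 11.57 / 12.57 ≈ 0.9204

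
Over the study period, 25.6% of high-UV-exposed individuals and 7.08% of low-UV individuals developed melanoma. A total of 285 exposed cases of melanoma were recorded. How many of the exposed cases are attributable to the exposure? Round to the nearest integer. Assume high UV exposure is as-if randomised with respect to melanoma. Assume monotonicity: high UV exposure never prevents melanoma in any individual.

about 206 cases

p₁ = 0.256, p₀ = 0.0708.
PN = (p₁ − p₀)/p₁ = (0.256 − 0.0708) / 0.256 ≈ 0.72344.
Attributable cases ≈ PN × (exposed cases) = 0.72344 × 285 ≈ 206.18.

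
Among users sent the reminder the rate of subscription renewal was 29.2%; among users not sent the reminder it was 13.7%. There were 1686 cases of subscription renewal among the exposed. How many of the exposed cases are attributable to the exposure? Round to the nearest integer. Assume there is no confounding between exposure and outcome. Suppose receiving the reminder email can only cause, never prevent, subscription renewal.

p₁ = 0.292, p₀ = 0.137.
PN = (p₁ − p₀)/p₁ = (0.292 − 0.137) / 0.292 ≈ 0.53082.
Attributable cases ≈ PN × (exposed cases) = 0.53082 × 1686 ≈ 894.97.

about 895 cases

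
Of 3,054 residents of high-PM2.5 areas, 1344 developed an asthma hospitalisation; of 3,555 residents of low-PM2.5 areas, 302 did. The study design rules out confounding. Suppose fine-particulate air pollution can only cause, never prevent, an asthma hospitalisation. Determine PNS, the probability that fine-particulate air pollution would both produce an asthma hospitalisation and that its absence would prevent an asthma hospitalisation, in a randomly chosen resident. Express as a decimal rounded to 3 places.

p₁ = P(outcome | exposed) = 1344/3054 = 0.44008
p₀ = P(outcome | unexposed) = 302/3555 = 0.084951
Under exogeneity and monotonicity, PNS = p₁ − p₀.
PNS = 0.44008 − 0.084951 = 0.35513

PNS ≈ 0.355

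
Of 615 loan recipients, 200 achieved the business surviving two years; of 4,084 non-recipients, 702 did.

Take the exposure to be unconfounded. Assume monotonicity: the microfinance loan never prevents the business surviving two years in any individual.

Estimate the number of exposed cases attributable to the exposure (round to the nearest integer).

p₁ = P(outcome | exposed) = 200/615 = 0.3252
p₀ = P(outcome | unexposed) = 702/4084 = 0.17189
PN = (p₁ − p₀)/p₁ = (0.3252 − 0.17189) / 0.3252 ≈ 0.47144.
Attributable cases ≈ PN × (exposed cases) = 0.47144 × 200 ≈ 94.29.

about 94 cases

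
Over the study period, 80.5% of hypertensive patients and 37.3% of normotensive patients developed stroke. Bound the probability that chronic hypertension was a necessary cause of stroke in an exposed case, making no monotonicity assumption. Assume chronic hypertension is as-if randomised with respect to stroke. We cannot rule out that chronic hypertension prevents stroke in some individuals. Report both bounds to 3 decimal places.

p₁ = 0.805, p₀ = 0.373.
Under exogeneity alone the bounds on PN are max{0,(p₁−p₀)/p₁} ≤ PN ≤ min{1,(1−p₀)/p₁}.
  lower = (p₁ − p₀)/p₁ = 0.432 / 0.805 ≈ 0.5366
  upper = min{1, (1 − p₀)/p₁} = 0.627 / 0.805 ≈ 0.7789

0.537 ≤ PN ≤ 0.779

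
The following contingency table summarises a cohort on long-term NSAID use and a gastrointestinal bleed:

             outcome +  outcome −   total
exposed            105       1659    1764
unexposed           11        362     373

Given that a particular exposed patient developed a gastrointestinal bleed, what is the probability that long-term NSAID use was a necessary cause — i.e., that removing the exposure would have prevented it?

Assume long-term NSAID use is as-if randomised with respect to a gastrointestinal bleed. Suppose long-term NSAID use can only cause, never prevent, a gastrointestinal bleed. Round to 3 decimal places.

PN ≈ 0.505

p₁ = P(outcome | exposed) = 105/1764 = 0.059524
p₀ = P(outcome | unexposed) = 11/373 = 0.029491
Under exogeneity and monotonicity, PN = (p₁ − p₀)/p₁.
PN = (0.059524 − 0.029491) / 0.059524 ≈ 0.5046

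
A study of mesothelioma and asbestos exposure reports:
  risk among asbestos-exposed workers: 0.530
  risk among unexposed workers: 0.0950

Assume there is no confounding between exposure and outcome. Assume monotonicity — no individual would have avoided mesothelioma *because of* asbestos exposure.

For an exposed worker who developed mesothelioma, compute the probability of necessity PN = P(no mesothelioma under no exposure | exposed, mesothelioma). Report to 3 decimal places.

Let p₁ = 0.53, p₀ = 0.095.
Under exogeneity and monotonicity, PN = (p₁ − p₀) / p₁.
PN = (0.53 − 0.095) / 0.53 = 0.435 / 0.53 ≈ 0.8208

PN ≈ 0.821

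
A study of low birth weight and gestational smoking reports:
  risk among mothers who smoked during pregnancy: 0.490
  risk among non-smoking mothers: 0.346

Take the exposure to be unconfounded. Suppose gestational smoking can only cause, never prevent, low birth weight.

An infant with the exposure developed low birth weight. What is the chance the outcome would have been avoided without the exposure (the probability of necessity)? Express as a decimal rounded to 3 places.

Let p₁ = 0.49, p₀ = 0.346.
Under exogeneity and monotonicity, PN = (p₁ − p₀) / p₁.
PN = (0.49 − 0.346) / 0.49 = 0.144 / 0.49 ≈ 0.2939

PN ≈ 0.294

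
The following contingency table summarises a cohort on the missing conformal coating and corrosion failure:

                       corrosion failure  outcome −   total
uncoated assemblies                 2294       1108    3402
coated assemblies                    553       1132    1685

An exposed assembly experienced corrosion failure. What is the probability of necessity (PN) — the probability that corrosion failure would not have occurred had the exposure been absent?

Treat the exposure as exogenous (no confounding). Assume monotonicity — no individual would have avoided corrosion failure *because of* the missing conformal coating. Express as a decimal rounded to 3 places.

p₁ = P(outcome | exposed) = 2294/3402 = 0.67431
p₀ = P(outcome | unexposed) = 553/1685 = 0.32819
Under exogeneity and monotonicity, PN = (p₁ − p₀)/p₁.
PN = (0.67431 − 0.32819) / 0.67431 ≈ 0.5133

PN ≈ 0.513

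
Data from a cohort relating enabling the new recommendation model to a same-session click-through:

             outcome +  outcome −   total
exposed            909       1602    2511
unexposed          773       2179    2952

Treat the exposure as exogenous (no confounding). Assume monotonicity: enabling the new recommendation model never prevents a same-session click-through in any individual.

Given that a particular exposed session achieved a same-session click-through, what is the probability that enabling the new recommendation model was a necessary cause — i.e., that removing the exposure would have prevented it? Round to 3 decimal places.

PN ≈ 0.277

p₁ = P(outcome | exposed) = 909/2511 = 0.36201
p₀ = P(outcome | unexposed) = 773/2952 = 0.26186
Under exogeneity and monotonicity, PN = (p₁ − p₀)/p₁.
PN = (0.36201 − 0.26186) / 0.36201 ≈ 0.2767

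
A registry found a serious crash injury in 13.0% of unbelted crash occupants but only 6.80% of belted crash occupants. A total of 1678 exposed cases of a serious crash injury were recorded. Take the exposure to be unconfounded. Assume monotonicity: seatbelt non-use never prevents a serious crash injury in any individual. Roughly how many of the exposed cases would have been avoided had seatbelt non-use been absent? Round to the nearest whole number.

about 800 cases

p₁ = 0.13, p₀ = 0.068.
PN = (p₁ − p₀)/p₁ = (0.13 − 0.068) / 0.13 ≈ 0.47692.
Attributable cases ≈ PN × (exposed cases) = 0.47692 × 1678 ≈ 800.28.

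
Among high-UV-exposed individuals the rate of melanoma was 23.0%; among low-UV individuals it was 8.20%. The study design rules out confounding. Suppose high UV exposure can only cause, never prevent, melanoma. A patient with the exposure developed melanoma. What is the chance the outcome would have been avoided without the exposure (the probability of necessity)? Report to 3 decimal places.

p₁ = 0.23, p₀ = 0.082.
Under exogeneity and monotonicity, PN = (p₁ − p₀) / p₁.
PN = (0.23 − 0.082) / 0.23 = 0.148 / 0.23 ≈ 0.6435

PN ≈ 0.643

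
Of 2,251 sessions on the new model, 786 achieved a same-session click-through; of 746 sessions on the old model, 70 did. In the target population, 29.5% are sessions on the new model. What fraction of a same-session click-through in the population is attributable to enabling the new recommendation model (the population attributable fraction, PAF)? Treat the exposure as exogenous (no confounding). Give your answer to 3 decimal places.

p₁ = P(outcome | exposed) = 786/2251 = 0.34918
p₀ = P(outcome | unexposed) = 70/746 = 0.093834
Overall risk P(Y=1) = π·p₁ + (1−π)·p₀ = 0.295×0.34918 + 0.705×0.093834 = 0.16916.
Under exogeneity, PAF = [P(Y=1) − p₀] / P(Y=1).
PAF = (0.16916 − 0.093834) / 0.16916 ≈ 0.4453

PAF ≈ 0.445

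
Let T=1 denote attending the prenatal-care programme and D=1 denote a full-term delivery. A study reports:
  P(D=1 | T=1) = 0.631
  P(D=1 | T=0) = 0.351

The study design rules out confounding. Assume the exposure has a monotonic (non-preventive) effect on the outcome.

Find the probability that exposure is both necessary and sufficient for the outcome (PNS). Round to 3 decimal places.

PNS ≈ 0.280

Let p₁ = 0.631, p₀ = 0.351.
Under exogeneity and monotonicity, PNS = p₁ − p₀.
PNS = 0.631 − 0.351 = 0.28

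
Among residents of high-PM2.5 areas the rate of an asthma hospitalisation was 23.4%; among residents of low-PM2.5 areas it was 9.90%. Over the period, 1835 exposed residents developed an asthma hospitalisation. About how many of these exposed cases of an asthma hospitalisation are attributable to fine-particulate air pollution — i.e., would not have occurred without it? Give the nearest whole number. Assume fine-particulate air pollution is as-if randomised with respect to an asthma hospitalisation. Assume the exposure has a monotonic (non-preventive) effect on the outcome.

p₁ = 0.234, p₀ = 0.099.
PN = (p₁ − p₀)/p₁ = (0.234 − 0.099) / 0.234 ≈ 0.57692.
Attributable cases ≈ PN × (exposed cases) = 0.57692 × 1835 ≈ 1058.65.

about 1059 cases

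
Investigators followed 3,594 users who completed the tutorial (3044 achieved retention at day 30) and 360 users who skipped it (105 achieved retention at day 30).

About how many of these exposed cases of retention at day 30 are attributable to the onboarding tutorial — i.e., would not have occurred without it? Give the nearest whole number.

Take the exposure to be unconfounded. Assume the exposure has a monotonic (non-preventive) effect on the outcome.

about 1996 cases

p₁ = P(outcome | exposed) = 3044/3594 = 0.84697
p₀ = P(outcome | unexposed) = 105/360 = 0.29167
PN = (p₁ − p₀)/p₁ = (0.84697 − 0.29167) / 0.84697 ≈ 0.65563.
Attributable cases ≈ PN × (exposed cases) = 0.65563 × 3044 ≈ 1995.75.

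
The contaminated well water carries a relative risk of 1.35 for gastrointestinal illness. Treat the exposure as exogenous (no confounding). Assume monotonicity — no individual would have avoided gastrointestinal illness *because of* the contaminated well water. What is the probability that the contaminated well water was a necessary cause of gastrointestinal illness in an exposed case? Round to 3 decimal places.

PN ≈ 0.259

Under exogeneity and monotonicity, PN = (RR − 1) / RR = 1 − 1/RR.
PN = (1.35 − 1) / 1.35 = 0.35 / 1.35 ≈ 0.2593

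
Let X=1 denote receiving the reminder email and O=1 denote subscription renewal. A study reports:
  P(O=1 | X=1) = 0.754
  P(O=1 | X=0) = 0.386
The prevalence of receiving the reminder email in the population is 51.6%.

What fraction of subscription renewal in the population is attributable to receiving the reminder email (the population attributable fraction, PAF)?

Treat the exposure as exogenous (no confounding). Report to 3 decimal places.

Let p₁ = 0.754, p₀ = 0.386.
Overall risk P(Y=1) = π·p₁ + (1−π)·p₀ = 0.516×0.754 + 0.484×0.386 = 0.57589.
Under exogeneity, PAF = [P(Y=1) − p₀] / P(Y=1).
PAF = (0.57589 − 0.386) / 0.57589 ≈ 0.3297

PAF ≈ 0.330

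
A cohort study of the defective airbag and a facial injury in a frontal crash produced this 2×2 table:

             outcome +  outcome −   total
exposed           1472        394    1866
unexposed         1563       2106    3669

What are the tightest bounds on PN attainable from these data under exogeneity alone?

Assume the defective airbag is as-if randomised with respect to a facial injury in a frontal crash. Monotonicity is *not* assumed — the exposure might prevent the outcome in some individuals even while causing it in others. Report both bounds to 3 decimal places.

0.460 ≤ PN ≤ 0.728

p₁ = P(outcome | exposed) = 1472/1866 = 0.78885
p₀ = P(outcome | unexposed) = 1563/3669 = 0.426
Under exogeneity alone the bounds on PN are max{0,(p₁−p₀)/p₁} ≤ PN ≤ min{1,(1−p₀)/p₁}.
  lower = (p₁ − p₀)/p₁ = 0.36285 / 0.78885 ≈ 0.4600
  upper = min{1, (1 − p₀)/p₁} = 0.574 / 0.78885 ≈ 0.7276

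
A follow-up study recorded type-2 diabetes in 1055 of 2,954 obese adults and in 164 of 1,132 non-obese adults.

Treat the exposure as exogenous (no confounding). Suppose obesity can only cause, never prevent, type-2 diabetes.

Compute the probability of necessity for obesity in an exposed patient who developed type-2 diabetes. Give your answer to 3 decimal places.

PN ≈ 0.594

p₁ = P(outcome | exposed) = 1055/2954 = 0.35714
p₀ = P(outcome | unexposed) = 164/1132 = 0.14488
Under exogeneity and monotonicity, PN = (p₁ − p₀) / p₁.
PN = (0.35714 − 0.14488) / 0.35714 = 0.21227 / 0.35714 ≈ 0.5943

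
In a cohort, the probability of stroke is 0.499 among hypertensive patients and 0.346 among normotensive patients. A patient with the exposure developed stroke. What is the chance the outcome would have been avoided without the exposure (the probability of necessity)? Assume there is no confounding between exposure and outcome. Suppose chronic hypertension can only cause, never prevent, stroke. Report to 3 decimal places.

Let p₁ = 0.499, p₀ = 0.346.
Under exogeneity and monotonicity, PN = (p₁ − p₀) / p₁.
PN = (0.499 − 0.346) / 0.499 = 0.153 / 0.499 ≈ 0.3066

PN ≈ 0.307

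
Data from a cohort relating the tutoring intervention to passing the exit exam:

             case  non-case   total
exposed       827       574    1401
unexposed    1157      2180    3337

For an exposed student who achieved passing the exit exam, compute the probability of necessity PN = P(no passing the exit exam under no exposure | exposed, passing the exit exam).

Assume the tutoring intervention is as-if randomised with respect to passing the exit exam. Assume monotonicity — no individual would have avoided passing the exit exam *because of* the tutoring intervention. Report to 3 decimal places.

PN ≈ 0.413

p₁ = P(outcome | exposed) = 827/1401 = 0.59029
p₀ = P(outcome | unexposed) = 1157/3337 = 0.34672
Under exogeneity and monotonicity, PN = (p₁ − p₀)/p₁.
PN = (0.59029 − 0.34672) / 0.59029 ≈ 0.4126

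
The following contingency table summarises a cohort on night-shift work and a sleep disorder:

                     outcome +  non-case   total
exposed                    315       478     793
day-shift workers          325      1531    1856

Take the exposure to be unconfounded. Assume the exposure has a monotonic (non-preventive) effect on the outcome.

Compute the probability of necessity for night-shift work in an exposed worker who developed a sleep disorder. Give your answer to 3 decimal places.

PN ≈ 0.559

p₁ = P(outcome | exposed) = 315/793 = 0.39723
p₀ = P(outcome | unexposed) = 325/1856 = 0.17511
Under exogeneity and monotonicity, PN = (p₁ − p₀)/p₁.
PN = (0.39723 − 0.17511) / 0.39723 ≈ 0.5592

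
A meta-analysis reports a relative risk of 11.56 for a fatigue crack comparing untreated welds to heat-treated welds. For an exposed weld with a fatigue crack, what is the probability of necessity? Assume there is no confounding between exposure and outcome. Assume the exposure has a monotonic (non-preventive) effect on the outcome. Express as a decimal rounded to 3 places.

Under exogeneity and monotonicity, PN = (RR − 1) / RR = 1 − 1/RR.
PN = (11.56 − 1) / 11.56 = 10.56 / 11.56 ≈ 0.9135

PN ≈ 0.913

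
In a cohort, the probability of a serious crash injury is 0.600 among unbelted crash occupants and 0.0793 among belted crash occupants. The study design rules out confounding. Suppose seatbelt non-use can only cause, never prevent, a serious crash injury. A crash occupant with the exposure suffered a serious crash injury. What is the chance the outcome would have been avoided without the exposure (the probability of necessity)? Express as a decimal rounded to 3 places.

Let p₁ = 0.6, p₀ = 0.0793.
Under exogeneity and monotonicity, PN = (p₁ − p₀) / p₁.
PN = (0.6 − 0.0793) / 0.6 = 0.5207 / 0.6 ≈ 0.8678

PN ≈ 0.868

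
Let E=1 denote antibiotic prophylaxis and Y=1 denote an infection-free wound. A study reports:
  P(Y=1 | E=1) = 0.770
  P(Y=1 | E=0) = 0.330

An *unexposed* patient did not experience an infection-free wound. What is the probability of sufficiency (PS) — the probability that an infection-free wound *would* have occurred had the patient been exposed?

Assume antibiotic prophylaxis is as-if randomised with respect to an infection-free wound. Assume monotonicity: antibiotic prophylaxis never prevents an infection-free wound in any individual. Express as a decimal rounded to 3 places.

Let p₁ = 0.77, p₀ = 0.33.
Under exogeneity and monotonicity, PS = (p₁ − p₀) / (1 − p₀).
PS = (0.77 − 0.33) / (1 − 0.33) = 0.44 / 0.67 ≈ 0.6567

PS ≈ 0.657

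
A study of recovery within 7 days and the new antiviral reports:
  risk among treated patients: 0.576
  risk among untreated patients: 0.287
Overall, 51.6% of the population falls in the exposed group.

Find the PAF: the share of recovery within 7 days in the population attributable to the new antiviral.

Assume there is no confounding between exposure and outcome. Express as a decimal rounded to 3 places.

PAF ≈ 0.342

Let p₁ = 0.576, p₀ = 0.287.
Overall risk P(Y=1) = π·p₁ + (1−π)·p₀ = 0.516×0.576 + 0.484×0.287 = 0.43612.
Under exogeneity, PAF = [P(Y=1) − p₀] / P(Y=1).
PAF = (0.43612 − 0.287) / 0.43612 ≈ 0.3419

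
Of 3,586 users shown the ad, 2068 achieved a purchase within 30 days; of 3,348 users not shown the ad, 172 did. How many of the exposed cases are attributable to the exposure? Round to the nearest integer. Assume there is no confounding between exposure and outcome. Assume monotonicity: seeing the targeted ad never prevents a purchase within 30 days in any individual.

p₁ = P(outcome | exposed) = 2068/3586 = 0.57669
p₀ = P(outcome | unexposed) = 172/3348 = 0.051374
PN = (p₁ − p₀)/p₁ = (0.57669 − 0.051374) / 0.57669 ≈ 0.91092.
Attributable cases ≈ PN × (exposed cases) = 0.91092 × 2068 ≈ 1883.77.

about 1884 cases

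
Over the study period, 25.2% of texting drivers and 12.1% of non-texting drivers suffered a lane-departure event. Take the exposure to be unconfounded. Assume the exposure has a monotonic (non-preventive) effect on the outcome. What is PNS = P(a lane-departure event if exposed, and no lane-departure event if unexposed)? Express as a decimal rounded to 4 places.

PNS ≈ 0.1310

p₁ = 0.252, p₀ = 0.121.
Under exogeneity and monotonicity, PNS = p₁ − p₀.
PNS = 0.252 − 0.121 = 0.131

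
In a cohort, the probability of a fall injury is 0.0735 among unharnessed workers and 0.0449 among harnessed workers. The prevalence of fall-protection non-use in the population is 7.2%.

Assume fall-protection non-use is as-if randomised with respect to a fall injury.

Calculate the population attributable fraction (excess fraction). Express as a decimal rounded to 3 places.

PAF ≈ 0.044

Let p₁ = 0.0735, p₀ = 0.0449.
Overall risk P(Y=1) = π·p₁ + (1−π)·p₀ = 0.072×0.0735 + 0.928×0.0449 = 0.046959.
Under exogeneity, PAF = [P(Y=1) − p₀] / P(Y=1).
PAF = (0.046959 − 0.0449) / 0.046959 ≈ 0.0439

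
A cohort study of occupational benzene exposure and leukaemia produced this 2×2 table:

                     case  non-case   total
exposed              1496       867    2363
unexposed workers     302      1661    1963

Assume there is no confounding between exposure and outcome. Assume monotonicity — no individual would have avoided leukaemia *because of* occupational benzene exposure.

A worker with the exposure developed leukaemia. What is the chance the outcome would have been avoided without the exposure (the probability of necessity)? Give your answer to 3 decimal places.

p₁ = P(outcome | exposed) = 1496/2363 = 0.63309
p₀ = P(outcome | unexposed) = 302/1963 = 0.15385
Under exogeneity and monotonicity, PN = (p₁ − p₀)/p₁.
PN = (0.63309 − 0.15385) / 0.63309 ≈ 0.7570

PN ≈ 0.757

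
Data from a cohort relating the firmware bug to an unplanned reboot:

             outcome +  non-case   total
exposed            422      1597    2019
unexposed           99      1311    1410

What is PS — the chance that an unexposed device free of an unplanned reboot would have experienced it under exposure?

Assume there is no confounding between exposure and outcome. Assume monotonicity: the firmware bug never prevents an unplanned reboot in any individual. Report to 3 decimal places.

p₁ = P(outcome | exposed) = 422/2019 = 0.20901
p₀ = P(outcome | unexposed) = 99/1410 = 0.070213
Under exogeneity and monotonicity, PS = (p₁ − p₀)/(1 − p₀).
PS = (0.20901 − 0.070213) / 0.92979 ≈ 0.1493

PS ≈ 0.149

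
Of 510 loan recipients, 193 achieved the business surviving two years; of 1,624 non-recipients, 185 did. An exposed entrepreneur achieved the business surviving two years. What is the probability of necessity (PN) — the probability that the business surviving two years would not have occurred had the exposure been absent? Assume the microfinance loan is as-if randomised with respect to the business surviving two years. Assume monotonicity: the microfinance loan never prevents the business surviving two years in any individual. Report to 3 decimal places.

p₁ = P(outcome | exposed) = 193/510 = 0.37843
p₀ = P(outcome | unexposed) = 185/1624 = 0.11392
Under exogeneity and monotonicity, PN = (p₁ − p₀) / p₁.
PN = (0.37843 − 0.11392) / 0.37843 = 0.26452 / 0.37843 ≈ 0.6990

PN ≈ 0.699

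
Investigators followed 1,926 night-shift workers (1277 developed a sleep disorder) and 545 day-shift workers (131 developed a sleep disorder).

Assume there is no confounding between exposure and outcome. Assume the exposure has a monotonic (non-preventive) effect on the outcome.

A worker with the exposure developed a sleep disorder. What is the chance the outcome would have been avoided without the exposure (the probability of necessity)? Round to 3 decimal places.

p₁ = P(outcome | exposed) = 1277/1926 = 0.66303
p₀ = P(outcome | unexposed) = 131/545 = 0.24037
Under exogeneity and monotonicity, PN = (p₁ − p₀) / p₁.
PN = (0.66303 − 0.24037) / 0.66303 = 0.42267 / 0.66303 ≈ 0.6375

PN ≈ 0.637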